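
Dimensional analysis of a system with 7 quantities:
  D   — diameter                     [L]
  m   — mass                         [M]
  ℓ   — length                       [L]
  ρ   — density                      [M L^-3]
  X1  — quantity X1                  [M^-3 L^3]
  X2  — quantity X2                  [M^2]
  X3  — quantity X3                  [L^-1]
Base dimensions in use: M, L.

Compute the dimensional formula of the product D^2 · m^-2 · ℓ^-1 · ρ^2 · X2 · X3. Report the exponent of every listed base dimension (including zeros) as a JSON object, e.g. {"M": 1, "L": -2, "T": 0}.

Write exponents as rows M,L / cols D,m,ℓ,ρ,X1,X2,X3:
  M: [ 0  1  0  1 -3  2  0]
  L: [ 1  0  1 -3  3  0 -1]
  [M]: (2)·0+(-2)·1+(-1)·0+(2)·1+(1)·2+(1)·0 = 2
  [L]: (2)·1+(-2)·0+(-1)·1+(2)·-3+(1)·0+(1)·-1 = -6
⇒ M^2 L^-6

{"M": 2, "L": -6}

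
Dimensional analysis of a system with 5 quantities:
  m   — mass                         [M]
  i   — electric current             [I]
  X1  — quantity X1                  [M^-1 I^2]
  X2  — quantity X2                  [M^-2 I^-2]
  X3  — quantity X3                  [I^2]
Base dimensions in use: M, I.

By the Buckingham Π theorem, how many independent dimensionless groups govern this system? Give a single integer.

Dimensional matrix (M×I by m×i×X1×X2×X3):
  M: [ 1  0 -1 -2  0]
  I: [ 0  1  2 -2  2]
RREF → pivots at {m,i} ⇒ r = 2
5 vars − rank 2 = 3 Π groups

3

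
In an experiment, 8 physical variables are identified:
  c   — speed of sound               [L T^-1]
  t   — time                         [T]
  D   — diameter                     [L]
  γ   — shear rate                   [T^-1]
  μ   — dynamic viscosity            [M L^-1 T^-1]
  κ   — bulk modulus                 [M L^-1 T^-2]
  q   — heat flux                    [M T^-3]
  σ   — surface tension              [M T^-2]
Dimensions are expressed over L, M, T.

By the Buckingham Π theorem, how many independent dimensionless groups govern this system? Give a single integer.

Dimensional matrix (L×M×T by c×t×D×γ×μ×κ×q×σ):
  L: [ 1  0  1  0 -1 -1  0  0]
  M: [ 0  0  0  0  1  1  1  1]
  T: [-1  1  0 -1 -1 -2 -3 -2]
RREF → pivots at {c,t,μ} ⇒ r = 3
n=8, r=3 ⇒ 5 dimensionless groups

5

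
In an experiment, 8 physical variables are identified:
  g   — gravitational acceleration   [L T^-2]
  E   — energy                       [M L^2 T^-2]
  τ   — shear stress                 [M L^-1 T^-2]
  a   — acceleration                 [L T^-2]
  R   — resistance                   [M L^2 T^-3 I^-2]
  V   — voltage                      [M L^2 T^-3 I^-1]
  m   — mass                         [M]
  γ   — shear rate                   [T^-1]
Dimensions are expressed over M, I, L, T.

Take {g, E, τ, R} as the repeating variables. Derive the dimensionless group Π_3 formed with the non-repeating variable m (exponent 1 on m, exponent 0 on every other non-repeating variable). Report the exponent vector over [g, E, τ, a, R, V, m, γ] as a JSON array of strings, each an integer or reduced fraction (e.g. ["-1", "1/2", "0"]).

Dimensional matrix (M×I×L×T by g×E×τ×a×R×V×m×γ):
  M: [ 0  1  1  0  1  1  1  0]
  I: [ 0  0  0  0 -2 -1  0  0]
  L: [ 1  2 -1  1  2  2  0  0]
  T: [-2 -2 -2 -2 -3 -3  0 -1]
Echelon form has 4 nonzero rows (pivots: g,E,τ,R)
Pivot set = {g,E,τ,R}, free = {a,V,m,γ}
RREF:
  r0: [   1    0    0    1    0  1/4   -1  1/2]
  r1: [   0    1    0    0    0 5/12  2/3 -1/6]
  r2: [   0    0    1    0    0 1/12  1/3  1/6]
  r3: [   0    0    0    0    1  1/2    0    0]
Fix exponent of m at 1, a at 0, V at 0, γ at 0; solve each RREF row for its pivot's exponent:
  r0: exp(g) + (-1)·1 = 0 ⇒ exp(g) = 1
  r1: exp(E) + (2/3)·1 = 0 ⇒ exp(E) = -2/3
  r2: exp(τ) + (1/3)·1 = 0 ⇒ exp(τ) = -1/3
  r3: exp(R) + (0)·1 = 0 ⇒ exp(R) = 0
Π_3 = g · E^(-2/3) · τ^(-1/3) · m

["1", "-2/3", "-1/3", "0", "0", "0", "1", "0"]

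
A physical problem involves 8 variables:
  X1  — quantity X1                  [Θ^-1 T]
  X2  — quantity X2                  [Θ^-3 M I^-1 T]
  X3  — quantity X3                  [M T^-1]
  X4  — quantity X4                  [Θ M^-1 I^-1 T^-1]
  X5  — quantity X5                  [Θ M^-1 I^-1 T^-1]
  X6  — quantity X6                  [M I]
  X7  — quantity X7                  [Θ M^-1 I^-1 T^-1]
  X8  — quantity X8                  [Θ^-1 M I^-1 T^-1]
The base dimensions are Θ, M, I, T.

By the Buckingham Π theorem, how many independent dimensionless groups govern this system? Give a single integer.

Dimensional matrix (Θ×M×I×T by X1×X2×X3×X4×X5×X6×X7×X8):
  Θ: [-1 -3  0  1  1  0  1 -1]
  M: [ 0  1  1 -1 -1  1 -1  1]
  I: [ 0 -1  0 -1 -1  1 -1 -1]
  T: [ 1  1 -1 -1 -1  0 -1 -1]
Echelon form has 3 nonzero rows (pivots: X1,X2,X3)
Π count = n − r = 8 − 3 = 5

5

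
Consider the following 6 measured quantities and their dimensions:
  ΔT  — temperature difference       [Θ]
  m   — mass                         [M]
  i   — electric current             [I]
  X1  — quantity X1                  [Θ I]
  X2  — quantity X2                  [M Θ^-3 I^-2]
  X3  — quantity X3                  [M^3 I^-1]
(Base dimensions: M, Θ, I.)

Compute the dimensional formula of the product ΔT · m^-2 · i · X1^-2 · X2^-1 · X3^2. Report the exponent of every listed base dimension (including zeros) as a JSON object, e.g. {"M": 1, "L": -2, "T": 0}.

Exponent matrix [M,Θ,I] × [ΔT,m,i,X1,X2,X3]:
  M: [ 0  1  0  0  1  3]
  Θ: [ 1  0  0  1 -3  0]
  I: [ 0  0  1  1 -2 -1]
  [M]: (1)·0+(-2)·1+(1)·0+(-2)·0+(-1)·1+(2)·3 = 3
  [Θ]: (1)·1+(-2)·0+(1)·0+(-2)·1+(-1)·-3+(2)·0 = 2
  [I]: (1)·0+(-2)·0+(1)·1+(-2)·1+(-1)·-2+(2)·-1 = -1
⇒ M^3 Θ^2 I^-1

{"M": 3, "Θ": 2, "I": -1}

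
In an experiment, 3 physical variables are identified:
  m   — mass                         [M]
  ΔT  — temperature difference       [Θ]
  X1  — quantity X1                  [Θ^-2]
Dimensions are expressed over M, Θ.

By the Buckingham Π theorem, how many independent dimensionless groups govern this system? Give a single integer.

1

Exponent matrix [M,Θ] × [m,ΔT,X1]:
  M: [ 1  0  0]
  Θ: [ 0  1 -2]
RREF → pivots at {m,ΔT} ⇒ r = 2
3 vars − rank 2 = 1 Π group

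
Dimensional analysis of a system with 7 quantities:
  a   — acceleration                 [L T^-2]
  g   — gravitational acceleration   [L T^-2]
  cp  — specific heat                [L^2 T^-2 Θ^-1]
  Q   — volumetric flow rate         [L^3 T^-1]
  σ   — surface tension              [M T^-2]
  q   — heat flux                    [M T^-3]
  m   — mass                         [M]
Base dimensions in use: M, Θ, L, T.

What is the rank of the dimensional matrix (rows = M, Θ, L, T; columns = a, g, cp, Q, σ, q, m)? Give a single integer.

Exponent matrix [M,Θ,L,T] × [a,g,cp,Q,σ,q,m]:
  M: [ 0  0  0  0  1  1  1]
  Θ: [ 0  0 -1  0  0  0  0]
  L: [ 1  1  2  3  0  0  0]
  T: [-2 -2 -2 -1 -2 -3  0]
Row reduction gives pivot columns a,cp,Q,σ; rank = 4

4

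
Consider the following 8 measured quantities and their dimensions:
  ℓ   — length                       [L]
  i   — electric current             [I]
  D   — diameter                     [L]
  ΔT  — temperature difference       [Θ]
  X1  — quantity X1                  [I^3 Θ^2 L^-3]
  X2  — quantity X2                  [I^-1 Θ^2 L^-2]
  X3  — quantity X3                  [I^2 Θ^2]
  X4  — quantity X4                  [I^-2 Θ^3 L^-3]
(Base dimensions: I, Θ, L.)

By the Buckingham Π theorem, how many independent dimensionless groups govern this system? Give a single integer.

5

Dimensional matrix (I×Θ×L by ℓ×i×D×ΔT×X1×X2×X3×X4):
  I: [ 0  1  0  0  3 -1  2 -2]
  Θ: [ 0  0  0  1  2  2  2  3]
  L: [ 1  0  1  0 -3 -2  0 -3]
RREF → pivots at {ℓ,i,ΔT} ⇒ r = 3
8 vars − rank 3 = 5 Π groups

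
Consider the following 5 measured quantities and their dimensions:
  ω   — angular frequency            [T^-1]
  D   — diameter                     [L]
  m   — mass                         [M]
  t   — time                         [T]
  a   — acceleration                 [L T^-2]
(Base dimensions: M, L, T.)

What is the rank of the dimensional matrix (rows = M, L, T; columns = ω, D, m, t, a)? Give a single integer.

3

Write exponents as rows M,L,T / cols ω,D,m,t,a:
  M: [ 0  0  1  0  0]
  L: [ 0  1  0  0  1]
  T: [-1  0  0  1 -2]
RREF → pivots at {ω,D,m} ⇒ r = 3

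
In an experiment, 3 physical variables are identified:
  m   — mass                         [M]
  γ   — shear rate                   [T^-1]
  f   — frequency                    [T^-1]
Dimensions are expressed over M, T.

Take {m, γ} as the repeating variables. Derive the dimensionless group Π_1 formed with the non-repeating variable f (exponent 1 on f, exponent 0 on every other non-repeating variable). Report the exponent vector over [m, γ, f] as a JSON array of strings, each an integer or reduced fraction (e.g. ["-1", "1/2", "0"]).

Write exponents as rows M,T / cols m,γ,f:
  M: [ 1  0  0]
  T: [ 0 -1 -1]
RREF → pivots at {m,γ} ⇒ r = 2
Pivot set = {m,γ}, free = {f}
RREF:
  r0: [   1    0    0]
  r1: [   0    1    1]
Fix exponent of f at 1; solve each RREF row for its pivot's exponent:
  r0: exp(m) + (0)·1 = 0 ⇒ exp(m) = 0
  r1: exp(γ) + (1)·1 = 0 ⇒ exp(γ) = -1
Π_1 = γ^-1 · f

["0", "-1", "1"]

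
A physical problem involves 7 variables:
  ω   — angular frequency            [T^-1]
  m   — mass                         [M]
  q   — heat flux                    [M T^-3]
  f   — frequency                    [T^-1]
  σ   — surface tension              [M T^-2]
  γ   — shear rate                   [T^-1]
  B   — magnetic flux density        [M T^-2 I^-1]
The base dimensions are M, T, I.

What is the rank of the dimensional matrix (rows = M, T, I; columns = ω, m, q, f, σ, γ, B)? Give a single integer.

Dimensional matrix (M×T×I by ω×m×q×f×σ×γ×B):
  M: [ 0  1  1  0  1  0  1]
  T: [-1  0 -3 -1 -2 -1 -2]
  I: [ 0  0  0  0  0  0 -1]
RREF → pivots at {ω,m,B} ⇒ r = 3

3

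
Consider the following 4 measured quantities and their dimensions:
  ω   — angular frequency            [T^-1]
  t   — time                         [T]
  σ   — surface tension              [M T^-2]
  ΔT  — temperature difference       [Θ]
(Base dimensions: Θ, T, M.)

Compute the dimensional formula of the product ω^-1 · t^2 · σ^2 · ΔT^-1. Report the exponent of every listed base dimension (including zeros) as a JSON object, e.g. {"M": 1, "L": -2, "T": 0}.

Exponent matrix [Θ,T,M] × [ω,t,σ,ΔT]:
  Θ: [ 0  0  0  1]
  T: [-1  1 -2  0]
  M: [ 0  0  1  0]
  [Θ]: (-1)·0+(2)·0+(2)·0+(-1)·1 = -1
  [T]: (-1)·-1+(2)·1+(2)·-2+(-1)·0 = -1
  [M]: (-1)·0+(2)·0+(2)·1+(-1)·0 = 2
⇒ Θ^-1 T^-1 M^2

{"Θ": -1, "T": -1, "M": 2}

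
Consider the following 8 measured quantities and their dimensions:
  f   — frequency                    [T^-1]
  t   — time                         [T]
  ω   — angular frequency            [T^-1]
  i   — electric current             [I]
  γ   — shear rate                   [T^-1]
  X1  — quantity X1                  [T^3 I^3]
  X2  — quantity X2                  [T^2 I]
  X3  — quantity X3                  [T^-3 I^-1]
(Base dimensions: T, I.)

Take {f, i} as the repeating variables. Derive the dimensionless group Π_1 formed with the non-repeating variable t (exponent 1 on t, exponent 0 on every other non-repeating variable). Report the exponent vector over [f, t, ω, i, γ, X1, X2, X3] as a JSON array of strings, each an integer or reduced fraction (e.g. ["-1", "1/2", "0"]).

Write exponents as rows T,I / cols f,t,ω,i,γ,X1,X2,X3:
  T: [-1  1 -1  0 -1  3  2 -3]
  I: [ 0  0  0  1  0  3  1 -1]
RREF → pivots at {f,i} ⇒ r = 2
Repeat: f,i; free: t,ω,γ,X1,X2,X3
RREF:
  r0: [   1   -1    1    0    1   -3   -2    3]
  r1: [   0    0    0    1    0    3    1   -1]
Fix exponent of t at 1, ω at 0, γ at 0, X1 at 0, X2 at 0, X3 at 0; solve each RREF row for its pivot's exponent:
  r0: exp(f) + (-1)·1 = 0 ⇒ exp(f) = 1
  r1: exp(i) + (0)·1 = 0 ⇒ exp(i) = 0
Π_1 = f · t

["1", "1", "0", "0", "0", "0", "0", "0"]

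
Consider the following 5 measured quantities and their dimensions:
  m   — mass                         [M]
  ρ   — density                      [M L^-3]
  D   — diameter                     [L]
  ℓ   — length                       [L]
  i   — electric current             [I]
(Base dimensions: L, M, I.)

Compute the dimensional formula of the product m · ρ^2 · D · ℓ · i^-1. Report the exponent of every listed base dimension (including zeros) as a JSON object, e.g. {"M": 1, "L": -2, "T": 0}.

Exponent matrix [L,M,I] × [m,ρ,D,ℓ,i]:
  L: [ 0 -3  1  1  0]
  M: [ 1  1  0  0  0]
  I: [ 0  0  0  0  1]
  [L]: (1)·0+(2)·-3+(1)·1+(1)·1+(-1)·0 = -4
  [M]: (1)·1+(2)·1+(1)·0+(1)·0+(-1)·0 = 3
  [I]: (1)·0+(2)·0+(1)·0+(1)·0+(-1)·1 = -1
⇒ L^-4 M^3 I^-1

{"L": -4, "M": 3, "I": -1}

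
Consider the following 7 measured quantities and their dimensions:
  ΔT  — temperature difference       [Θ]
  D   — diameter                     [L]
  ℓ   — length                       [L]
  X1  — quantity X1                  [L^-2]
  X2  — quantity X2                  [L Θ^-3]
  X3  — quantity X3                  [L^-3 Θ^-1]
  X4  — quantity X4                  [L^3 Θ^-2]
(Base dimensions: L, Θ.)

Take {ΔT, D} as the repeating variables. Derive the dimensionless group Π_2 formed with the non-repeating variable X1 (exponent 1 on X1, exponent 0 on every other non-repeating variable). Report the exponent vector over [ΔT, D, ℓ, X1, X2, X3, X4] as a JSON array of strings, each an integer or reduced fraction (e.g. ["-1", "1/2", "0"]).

Write exponents as rows L,Θ / cols ΔT,D,ℓ,X1,X2,X3,X4:
  L: [ 0  1  1 -2  1 -3  3]
  Θ: [ 1  0  0  0 -3 -1 -2]
RREF → pivots at {ΔT,D} ⇒ r = 2
Pivot set = {ΔT,D}, free = {ℓ,X1,X2,X3,X4}
RREF:
  r0: [   1    0    0    0   -3   -1   -2]
  r1: [   0    1    1   -2    1   -3    3]
Fix exponent of X1 at 1, ℓ at 0, X2 at 0, X3 at 0, X4 at 0; solve each RREF row for its pivot's exponent:
  r0: exp(ΔT) + (0)·1 = 0 ⇒ exp(ΔT) = 0
  r1: exp(D) + (-2)·1 = 0 ⇒ exp(D) = 2
Π_2 = D^2 · X1

["0", "2", "0", "1", "0", "0", "0"]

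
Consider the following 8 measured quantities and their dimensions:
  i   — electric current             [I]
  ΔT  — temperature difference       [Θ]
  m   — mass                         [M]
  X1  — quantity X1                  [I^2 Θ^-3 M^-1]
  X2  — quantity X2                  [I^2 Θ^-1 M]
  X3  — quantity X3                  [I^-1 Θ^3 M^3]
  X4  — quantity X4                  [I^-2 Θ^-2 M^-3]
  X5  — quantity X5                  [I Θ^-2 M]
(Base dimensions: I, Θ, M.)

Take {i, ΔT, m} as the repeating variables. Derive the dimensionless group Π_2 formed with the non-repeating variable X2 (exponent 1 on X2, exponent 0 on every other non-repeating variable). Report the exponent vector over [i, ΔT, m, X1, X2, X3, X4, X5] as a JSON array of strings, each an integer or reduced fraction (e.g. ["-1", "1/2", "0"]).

Write exponents as rows I,Θ,M / cols i,ΔT,m,X1,X2,X3,X4,X5:
  I: [ 1  0  0  2  2 -1 -2  1]
  Θ: [ 0  1  0 -3 -1  3 -2 -2]
  M: [ 0  0  1 -1  1  3 -3  1]
Row reduction gives pivot columns i,ΔT,m; rank = 3
Repeat: i,ΔT,m; free: X1,X2,X3,X4,X5
RREF:
  r0: [   1    0    0    2    2   -1   -2    1]
  r1: [   0    1    0   -3   -1    3   -2   -2]
  r2: [   0    0    1   -1    1    3   -3    1]
Fix exponent of X2 at 1, X1 at 0, X3 at 0, X4 at 0, X5 at 0; solve each RREF row for its pivot's exponent:
  r0: exp(i) + (2)·1 = 0 ⇒ exp(i) = -2
  r1: exp(ΔT) + (-1)·1 = 0 ⇒ exp(ΔT) = 1
  r2: exp(m) + (1)·1 = 0 ⇒ exp(m) = -1
Π_2 = i^-2 · ΔT · m^-1 · X2

["-2", "1", "-1", "0", "1", "0", "0", "0"]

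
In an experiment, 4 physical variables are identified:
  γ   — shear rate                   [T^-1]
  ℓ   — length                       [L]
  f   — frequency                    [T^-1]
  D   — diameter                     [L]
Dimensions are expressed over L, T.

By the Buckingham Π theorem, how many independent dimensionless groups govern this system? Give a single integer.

2

Dimensional matrix (L×T by γ×ℓ×f×D):
  L: [ 0  1  0  1]
  T: [-1  0 -1  0]
Echelon form has 2 nonzero rows (pivots: γ,ℓ)
Π count = n − r = 4 − 2 = 2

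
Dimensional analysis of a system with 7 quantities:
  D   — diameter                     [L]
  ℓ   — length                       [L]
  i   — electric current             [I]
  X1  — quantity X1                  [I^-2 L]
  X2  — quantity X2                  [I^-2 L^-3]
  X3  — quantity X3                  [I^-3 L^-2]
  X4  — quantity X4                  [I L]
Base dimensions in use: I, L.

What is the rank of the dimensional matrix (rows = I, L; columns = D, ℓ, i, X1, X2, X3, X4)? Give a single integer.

Exponent matrix [I,L] × [D,ℓ,i,X1,X2,X3,X4]:
  I: [ 0  0  1 -2 -2 -3  1]
  L: [ 1  1  0  1 -3 -2  1]
Row reduction gives pivot columns D,i; rank = 2

2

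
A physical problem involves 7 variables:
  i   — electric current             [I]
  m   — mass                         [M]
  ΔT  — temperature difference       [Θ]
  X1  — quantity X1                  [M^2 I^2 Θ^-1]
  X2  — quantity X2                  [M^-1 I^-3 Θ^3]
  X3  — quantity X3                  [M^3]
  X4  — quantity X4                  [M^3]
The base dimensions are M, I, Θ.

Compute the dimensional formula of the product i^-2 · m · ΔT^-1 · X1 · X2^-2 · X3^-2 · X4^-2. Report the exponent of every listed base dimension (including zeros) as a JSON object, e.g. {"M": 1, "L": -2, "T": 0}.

Dimensional matrix (M×I×Θ by i×m×ΔT×X1×X2×X3×X4):
  M: [ 0  1  0  2 -1  3  3]
  I: [ 1  0  0  2 -3  0  0]
  Θ: [ 0  0  1 -1  3  0  0]
  [M]: (-2)·0+(1)·1+(-1)·0+(1)·2+(-2)·-1+(-2)·3+(-2)·3 = -7
  [I]: (-2)·1+(1)·0+(-1)·0+(1)·2+(-2)·-3+(-2)·0+(-2)·0 = 6
  [Θ]: (-2)·0+(1)·0+(-1)·1+(1)·-1+(-2)·3+(-2)·0+(-2)·0 = -8
⇒ M^-7 I^6 Θ^-8

{"M": -7, "I": 6, "Θ": -8}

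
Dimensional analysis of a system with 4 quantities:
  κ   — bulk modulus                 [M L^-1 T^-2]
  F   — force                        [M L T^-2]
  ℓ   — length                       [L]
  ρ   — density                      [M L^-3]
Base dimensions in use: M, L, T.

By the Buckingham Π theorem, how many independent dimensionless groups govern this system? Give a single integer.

1

Dimensional matrix (M×L×T by κ×F×ℓ×ρ):
  M: [ 1  1  0  1]
  L: [-1  1  1 -3]
  T: [-2 -2  0  0]
RREF → pivots at {κ,F,ρ} ⇒ r = 3
n=4, r=3 ⇒ 1 dimensionless group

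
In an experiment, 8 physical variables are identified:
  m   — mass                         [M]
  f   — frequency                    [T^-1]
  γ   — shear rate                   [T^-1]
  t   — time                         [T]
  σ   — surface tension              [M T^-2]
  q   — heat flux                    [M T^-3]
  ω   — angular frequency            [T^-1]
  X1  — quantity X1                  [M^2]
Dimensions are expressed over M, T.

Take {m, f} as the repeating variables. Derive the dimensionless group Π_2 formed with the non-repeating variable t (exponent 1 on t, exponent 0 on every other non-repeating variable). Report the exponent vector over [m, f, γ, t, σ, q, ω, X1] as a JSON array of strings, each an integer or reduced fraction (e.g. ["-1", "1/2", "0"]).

["0", "1", "0", "1", "0", "0", "0", "0"]

Write exponents as rows M,T / cols m,f,γ,t,σ,q,ω,X1:
  M: [ 1  0  0  0  1  1  0  2]
  T: [ 0 -1 -1  1 -2 -3 -1  0]
Echelon form has 2 nonzero rows (pivots: m,f)
Pivot set = {m,f}, free = {γ,t,σ,q,ω,X1}
RREF:
  r0: [   1    0    0    0    1    1    0    2]
  r1: [   0    1    1   -1    2    3    1    0]
Fix exponent of t at 1, γ at 0, σ at 0, q at 0, ω at 0, X1 at 0; solve each RREF row for its pivot's exponent:
  r0: exp(m) + (0)·1 = 0 ⇒ exp(m) = 0
  r1: exp(f) + (-1)·1 = 0 ⇒ exp(f) = 1
Π_2 = f · t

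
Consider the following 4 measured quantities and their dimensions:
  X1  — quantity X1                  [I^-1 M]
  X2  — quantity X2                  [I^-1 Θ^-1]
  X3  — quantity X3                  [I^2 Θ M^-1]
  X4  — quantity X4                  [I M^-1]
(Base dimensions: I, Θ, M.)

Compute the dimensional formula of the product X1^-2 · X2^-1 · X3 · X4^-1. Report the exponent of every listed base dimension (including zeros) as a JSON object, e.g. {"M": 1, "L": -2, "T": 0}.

Write exponents as rows I,Θ,M / cols X1,X2,X3,X4:
  I: [-1 -1  2  1]
  Θ: [ 0 -1  1  0]
  M: [ 1  0 -1 -1]
  [I]: (-2)·-1+(-1)·-1+(1)·2+(-1)·1 = 4
  [Θ]: (-2)·0+(-1)·-1+(1)·1+(-1)·0 = 2
  [M]: (-2)·1+(-1)·0+(1)·-1+(-1)·-1 = -2
⇒ I^4 Θ^2 M^-2

{"I": 4, "Θ": 2, "M": -2}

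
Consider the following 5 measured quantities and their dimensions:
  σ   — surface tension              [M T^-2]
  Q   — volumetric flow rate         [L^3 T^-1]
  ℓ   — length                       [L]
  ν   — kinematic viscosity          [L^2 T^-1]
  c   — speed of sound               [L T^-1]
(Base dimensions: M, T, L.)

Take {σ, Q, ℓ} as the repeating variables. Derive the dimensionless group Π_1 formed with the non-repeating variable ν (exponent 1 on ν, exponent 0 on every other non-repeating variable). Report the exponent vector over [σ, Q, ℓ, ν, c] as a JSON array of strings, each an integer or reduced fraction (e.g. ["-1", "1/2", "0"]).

Write exponents as rows M,T,L / cols σ,Q,ℓ,ν,c:
  M: [ 1  0  0  0  0]
  T: [-2 -1  0 -1 -1]
  L: [ 0  3  1  2  1]
Row reduction gives pivot columns σ,Q,ℓ; rank = 3
Pivot set = {σ,Q,ℓ}, free = {ν,c}
RREF:
  r0: [   1    0    0    0    0]
  r1: [   0    1    0    1    1]
  r2: [   0    0    1   -1   -2]
Fix exponent of ν at 1, c at 0; solve each RREF row for its pivot's exponent:
  r0: exp(σ) + (0)·1 = 0 ⇒ exp(σ) = 0
  r1: exp(Q) + (1)·1 = 0 ⇒ exp(Q) = -1
  r2: exp(ℓ) + (-1)·1 = 0 ⇒ exp(ℓ) = 1
Π_1 = Q^-1 · ℓ · ν

["0", "-1", "1", "1", "0"]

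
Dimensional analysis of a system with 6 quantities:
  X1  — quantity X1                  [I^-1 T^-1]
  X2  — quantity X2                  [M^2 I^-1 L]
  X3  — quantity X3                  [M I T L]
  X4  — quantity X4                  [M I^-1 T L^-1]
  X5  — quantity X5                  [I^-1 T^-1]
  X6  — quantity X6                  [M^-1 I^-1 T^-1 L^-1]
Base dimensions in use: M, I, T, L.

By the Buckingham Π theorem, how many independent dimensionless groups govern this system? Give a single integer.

3

Write exponents as rows M,I,T,L / cols X1,X2,X3,X4,X5,X6:
  M: [ 0  2  1  1  0 -1]
  I: [-1 -1  1 -1 -1 -1]
  T: [-1  0  1  1 -1 -1]
  L: [ 0  1  1 -1  0 -1]
Echelon form has 3 nonzero rows (pivots: X1,X2,X3)
6 vars − rank 3 = 3 Π groups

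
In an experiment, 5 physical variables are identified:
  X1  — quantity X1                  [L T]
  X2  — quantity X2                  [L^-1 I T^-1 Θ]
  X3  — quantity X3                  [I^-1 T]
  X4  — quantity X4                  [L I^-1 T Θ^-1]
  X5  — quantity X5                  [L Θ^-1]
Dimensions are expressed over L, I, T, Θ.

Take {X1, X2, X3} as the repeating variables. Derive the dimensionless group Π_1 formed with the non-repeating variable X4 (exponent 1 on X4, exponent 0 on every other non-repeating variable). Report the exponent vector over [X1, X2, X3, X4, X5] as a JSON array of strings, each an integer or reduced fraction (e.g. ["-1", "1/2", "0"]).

Exponent matrix [L,I,T,Θ] × [X1,X2,X3,X4,X5]:
  L: [ 1 -1  0  1  1]
  I: [ 0  1 -1 -1  0]
  T: [ 1 -1  1  1  0]
  Θ: [ 0  1  0 -1 -1]
Row reduction gives pivot columns X1,X2,X3; rank = 3
Repeat: X1,X2,X3; free: X4,X5
RREF:
  r0: [   1    0    0    0    0]
  r1: [   0    1    0   -1   -1]
  r2: [   0    0    1    0   -1]
  r3: [   0    0    0    0    0]
Fix exponent of X4 at 1, X5 at 0; solve each RREF row for its pivot's exponent:
  r0: exp(X1) + (0)·1 = 0 ⇒ exp(X1) = 0
  r1: exp(X2) + (-1)·1 = 0 ⇒ exp(X2) = 1
  r2: exp(X3) + (0)·1 = 0 ⇒ exp(X3) = 0
Π_1 = X2 · X4

["0", "1", "0", "1", "0"]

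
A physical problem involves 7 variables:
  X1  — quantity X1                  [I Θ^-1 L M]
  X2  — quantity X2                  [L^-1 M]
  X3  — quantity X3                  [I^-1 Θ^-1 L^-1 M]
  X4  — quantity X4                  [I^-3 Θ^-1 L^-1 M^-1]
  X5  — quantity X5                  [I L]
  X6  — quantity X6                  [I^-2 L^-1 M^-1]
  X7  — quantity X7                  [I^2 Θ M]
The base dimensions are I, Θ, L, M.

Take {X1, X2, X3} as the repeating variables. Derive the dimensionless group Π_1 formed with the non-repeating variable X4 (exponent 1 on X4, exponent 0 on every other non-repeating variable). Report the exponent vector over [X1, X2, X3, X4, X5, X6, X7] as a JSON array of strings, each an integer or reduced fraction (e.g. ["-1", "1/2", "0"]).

Dimensional matrix (I×Θ×L×M by X1×X2×X3×X4×X5×X6×X7):
  I: [ 1  0 -1 -3  1 -2  2]
  Θ: [-1  0 -1 -1  0  0  1]
  L: [ 1 -1 -1 -1  1 -1  0]
  M: [ 1  1  1 -1  0 -1  1]
Echelon form has 3 nonzero rows (pivots: X1,X2,X3)
Repeat: X1,X2,X3; free: X4,X5,X6,X7
RREF:
  r0: [   1    0    0   -1  1/2   -1  1/2]
  r1: [   0    1    0   -2    0   -1    2]
  r2: [   0    0    1    2 -1/2    1 -3/2]
  r3: [   0    0    0    0    0    0    0]
Fix exponent of X4 at 1, X5 at 0, X6 at 0, X7 at 0; solve each RREF row for its pivot's exponent:
  r0: exp(X1) + (-1)·1 = 0 ⇒ exp(X1) = 1
  r1: exp(X2) + (-2)·1 = 0 ⇒ exp(X2) = 2
  r2: exp(X3) + (2)·1 = 0 ⇒ exp(X3) = -2
Π_1 = X1 · X2^2 · X3^-2 · X4

["1", "2", "-2", "1", "0", "0", "0"]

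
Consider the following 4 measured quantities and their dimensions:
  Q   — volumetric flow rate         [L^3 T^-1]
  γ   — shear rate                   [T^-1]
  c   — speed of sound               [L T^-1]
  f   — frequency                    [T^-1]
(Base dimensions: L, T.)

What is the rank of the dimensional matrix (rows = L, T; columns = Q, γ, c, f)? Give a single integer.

2

Dimensional matrix (L×T by Q×γ×c×f):
  L: [ 3  0  1  0]
  T: [-1 -1 -1 -1]
Echelon form has 2 nonzero rows (pivots: Q,γ)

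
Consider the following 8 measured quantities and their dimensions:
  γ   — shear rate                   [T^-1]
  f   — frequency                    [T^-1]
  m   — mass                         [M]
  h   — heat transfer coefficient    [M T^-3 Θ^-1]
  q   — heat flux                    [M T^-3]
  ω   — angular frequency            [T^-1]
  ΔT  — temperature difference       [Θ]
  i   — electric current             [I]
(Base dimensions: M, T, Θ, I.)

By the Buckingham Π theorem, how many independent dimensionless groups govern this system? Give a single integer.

Dimensional matrix (M×T×Θ×I by γ×f×m×h×q×ω×ΔT×i):
  M: [ 0  0  1  1  1  0  0  0]
  T: [-1 -1  0 -3 -3 -1  0  0]
  Θ: [ 0  0  0 -1  0  0  1  0]
  I: [ 0  0  0  0  0  0  0  1]
Row reduction gives pivot columns γ,m,h,i; rank = 4
n=8, r=4 ⇒ 4 dimensionless groups

4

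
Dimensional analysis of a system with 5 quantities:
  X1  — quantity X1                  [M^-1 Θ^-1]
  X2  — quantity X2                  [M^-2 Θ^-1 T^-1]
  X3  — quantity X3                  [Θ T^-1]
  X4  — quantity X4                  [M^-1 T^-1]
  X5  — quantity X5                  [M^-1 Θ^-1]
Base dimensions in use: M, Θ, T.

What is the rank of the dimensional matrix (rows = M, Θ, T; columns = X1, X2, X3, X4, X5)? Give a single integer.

Dimensional matrix (M×Θ×T by X1×X2×X3×X4×X5):
  M: [-1 -2  0 -1 -1]
  Θ: [-1 -1  1  0 -1]
  T: [ 0 -1 -1 -1  0]
Row reduction gives pivot columns X1,X2; rank = 2

2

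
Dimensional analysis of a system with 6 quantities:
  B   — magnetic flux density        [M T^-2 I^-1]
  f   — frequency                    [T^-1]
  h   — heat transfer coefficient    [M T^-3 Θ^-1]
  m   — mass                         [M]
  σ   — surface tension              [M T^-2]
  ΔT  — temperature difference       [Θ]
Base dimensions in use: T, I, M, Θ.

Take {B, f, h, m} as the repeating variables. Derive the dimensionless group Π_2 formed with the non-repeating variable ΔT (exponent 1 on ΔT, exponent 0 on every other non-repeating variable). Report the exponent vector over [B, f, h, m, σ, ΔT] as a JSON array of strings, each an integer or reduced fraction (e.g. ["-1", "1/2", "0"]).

["0", "-3", "1", "-1", "0", "1"]

Dimensional matrix (T×I×M×Θ by B×f×h×m×σ×ΔT):
  T: [-2 -1 -3  0 -2  0]
  I: [-1  0  0  0  0  0]
  M: [ 1  0  1  1  1  0]
  Θ: [ 0  0 -1  0  0  1]
Echelon form has 4 nonzero rows (pivots: B,f,h,m)
Repeat: B,f,h,m; free: σ,ΔT
RREF:
  r0: [   1    0    0    0    0    0]
  r1: [   0    1    0    0    2    3]
  r2: [   0    0    1    0    0   -1]
  r3: [   0    0    0    1    1    1]
Fix exponent of ΔT at 1, σ at 0; solve each RREF row for its pivot's exponent:
  r0: exp(B) + (0)·1 = 0 ⇒ exp(B) = 0
  r1: exp(f) + (3)·1 = 0 ⇒ exp(f) = -3
  r2: exp(h) + (-1)·1 = 0 ⇒ exp(h) = 1
  r3: exp(m) + (1)·1 = 0 ⇒ exp(m) = -1
Π_2 = f^-3 · h · m^-1 · ΔT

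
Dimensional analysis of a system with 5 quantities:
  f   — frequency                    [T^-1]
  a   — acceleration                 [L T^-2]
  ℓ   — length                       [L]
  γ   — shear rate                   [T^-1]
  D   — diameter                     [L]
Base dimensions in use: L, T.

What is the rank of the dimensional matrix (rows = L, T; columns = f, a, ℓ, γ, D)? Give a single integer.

Dimensional matrix (L×T by f×a×ℓ×γ×D):
  L: [ 0  1  1  0  1]
  T: [-1 -2  0 -1  0]
RREF → pivots at {f,a} ⇒ r = 2

2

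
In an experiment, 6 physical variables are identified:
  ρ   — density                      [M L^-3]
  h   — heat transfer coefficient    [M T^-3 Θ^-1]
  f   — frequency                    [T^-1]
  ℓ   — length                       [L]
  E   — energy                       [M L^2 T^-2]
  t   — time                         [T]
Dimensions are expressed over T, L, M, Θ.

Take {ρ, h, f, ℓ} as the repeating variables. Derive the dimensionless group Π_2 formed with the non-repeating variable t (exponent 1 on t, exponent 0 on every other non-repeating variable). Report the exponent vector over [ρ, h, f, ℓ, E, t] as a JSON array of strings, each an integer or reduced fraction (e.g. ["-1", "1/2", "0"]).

["0", "0", "1", "0", "0", "1"]

Exponent matrix [T,L,M,Θ] × [ρ,h,f,ℓ,E,t]:
  T: [ 0 -3 -1  0 -2  1]
  L: [-3  0  0  1  2  0]
  M: [ 1  1  0  0  1  0]
  Θ: [ 0 -1  0  0  0  0]
Echelon form has 4 nonzero rows (pivots: ρ,h,f,ℓ)
Repeat: ρ,h,f,ℓ; free: E,t
RREF:
  r0: [   1    0    0    0    1    0]
  r1: [   0    1    0    0    0    0]
  r2: [   0    0    1    0    2   -1]
  r3: [   0    0    0    1    5    0]
Fix exponent of t at 1, E at 0; solve each RREF row for its pivot's exponent:
  r0: exp(ρ) + (0)·1 = 0 ⇒ exp(ρ) = 0
  r1: exp(h) + (0)·1 = 0 ⇒ exp(h) = 0
  r2: exp(f) + (-1)·1 = 0 ⇒ exp(f) = 1
  r3: exp(ℓ) + (0)·1 = 0 ⇒ exp(ℓ) = 0
Π_2 = f · t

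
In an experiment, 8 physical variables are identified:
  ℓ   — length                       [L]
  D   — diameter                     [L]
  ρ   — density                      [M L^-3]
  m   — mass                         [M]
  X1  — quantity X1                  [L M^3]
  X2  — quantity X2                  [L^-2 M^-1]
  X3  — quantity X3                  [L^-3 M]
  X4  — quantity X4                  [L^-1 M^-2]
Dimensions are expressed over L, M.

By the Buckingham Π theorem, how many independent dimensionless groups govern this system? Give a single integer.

6

Write exponents as rows L,M / cols ℓ,D,ρ,m,X1,X2,X3,X4:
  L: [ 1  1 -3  0  1 -2 -3 -1]
  M: [ 0  0  1  1  3 -1  1 -2]
Row reduction gives pivot columns ℓ,ρ; rank = 2
8 vars − rank 2 = 6 Π groups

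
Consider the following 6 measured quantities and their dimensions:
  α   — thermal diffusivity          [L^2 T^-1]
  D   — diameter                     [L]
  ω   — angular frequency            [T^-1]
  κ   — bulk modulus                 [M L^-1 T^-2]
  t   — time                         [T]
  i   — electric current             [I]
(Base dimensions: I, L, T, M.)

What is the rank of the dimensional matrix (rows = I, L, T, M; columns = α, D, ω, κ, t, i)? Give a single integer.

Write exponents as rows I,L,T,M / cols α,D,ω,κ,t,i:
  I: [ 0  0  0  0  0  1]
  L: [ 2  1  0 -1  0  0]
  T: [-1  0 -1 -2  1  0]
  M: [ 0  0  0  1  0  0]
Echelon form has 4 nonzero rows (pivots: α,D,κ,i)

4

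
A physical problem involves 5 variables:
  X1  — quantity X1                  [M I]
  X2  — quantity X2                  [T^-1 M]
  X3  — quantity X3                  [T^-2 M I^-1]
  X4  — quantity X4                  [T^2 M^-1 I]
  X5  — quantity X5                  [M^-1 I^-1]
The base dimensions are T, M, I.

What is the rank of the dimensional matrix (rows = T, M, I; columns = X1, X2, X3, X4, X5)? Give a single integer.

2

Dimensional matrix (T×M×I by X1×X2×X3×X4×X5):
  T: [ 0 -1 -2  2  0]
  M: [ 1  1  1 -1 -1]
  I: [ 1  0 -1  1 -1]
Row reduction gives pivot columns X1,X2; rank = 2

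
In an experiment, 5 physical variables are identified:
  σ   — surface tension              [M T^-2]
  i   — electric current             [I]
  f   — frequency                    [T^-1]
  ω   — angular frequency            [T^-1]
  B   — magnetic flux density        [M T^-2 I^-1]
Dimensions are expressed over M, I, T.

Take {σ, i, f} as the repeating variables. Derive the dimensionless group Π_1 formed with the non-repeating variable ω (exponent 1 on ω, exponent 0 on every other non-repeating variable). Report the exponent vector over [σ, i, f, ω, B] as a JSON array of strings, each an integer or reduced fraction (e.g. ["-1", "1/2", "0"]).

Exponent matrix [M,I,T] × [σ,i,f,ω,B]:
  M: [ 1  0  0  0  1]
  I: [ 0  1  0  0 -1]
  T: [-2  0 -1 -1 -2]
Row reduction gives pivot columns σ,i,f; rank = 3
Pivot set = {σ,i,f}, free = {ω,B}
RREF:
  r0: [   1    0    0    0    1]
  r1: [   0    1    0    0   -1]
  r2: [   0    0    1    1    0]
Fix exponent of ω at 1, B at 0; solve each RREF row for its pivot's exponent:
  r0: exp(σ) + (0)·1 = 0 ⇒ exp(σ) = 0
  r1: exp(i) + (0)·1 = 0 ⇒ exp(i) = 0
  r2: exp(f) + (1)·1 = 0 ⇒ exp(f) = -1
Π_1 = f^-1 · ω

["0", "0", "-1", "1", "0"]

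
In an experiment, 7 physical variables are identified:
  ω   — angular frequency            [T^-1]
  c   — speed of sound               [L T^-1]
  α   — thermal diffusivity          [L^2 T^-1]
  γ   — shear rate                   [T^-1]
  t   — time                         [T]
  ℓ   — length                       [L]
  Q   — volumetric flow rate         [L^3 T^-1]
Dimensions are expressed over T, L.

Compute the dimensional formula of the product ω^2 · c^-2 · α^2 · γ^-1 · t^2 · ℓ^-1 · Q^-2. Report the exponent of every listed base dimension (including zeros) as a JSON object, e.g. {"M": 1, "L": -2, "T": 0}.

Exponent matrix [T,L] × [ω,c,α,γ,t,ℓ,Q]:
  T: [-1 -1 -1 -1  1  0 -1]
  L: [ 0  1  2  0  0  1  3]
  [T]: (2)·-1+(-2)·-1+(2)·-1+(-1)·-1+(2)·1+(-1)·0+(-2)·-1 = 3
  [L]: (2)·0+(-2)·1+(2)·2+(-1)·0+(2)·0+(-1)·1+(-2)·3 = -5
⇒ T^3 L^-5

{"T": 3, "L": -5}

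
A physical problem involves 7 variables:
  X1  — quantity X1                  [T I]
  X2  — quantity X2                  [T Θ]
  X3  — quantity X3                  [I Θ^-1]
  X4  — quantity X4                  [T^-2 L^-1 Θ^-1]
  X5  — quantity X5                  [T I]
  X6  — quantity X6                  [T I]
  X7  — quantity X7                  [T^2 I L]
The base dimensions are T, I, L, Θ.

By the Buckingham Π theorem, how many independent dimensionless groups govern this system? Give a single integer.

Exponent matrix [T,I,L,Θ] × [X1,X2,X3,X4,X5,X6,X7]:
  T: [ 1  1  0 -2  1  1  2]
  I: [ 1  0  1  0  1  1  1]
  L: [ 0  0  0 -1  0  0  1]
  Θ: [ 0  1 -1 -1  0  0  0]
Row reduction gives pivot columns X1,X2,X4; rank = 3
n=7, r=3 ⇒ 4 dimensionless groups

4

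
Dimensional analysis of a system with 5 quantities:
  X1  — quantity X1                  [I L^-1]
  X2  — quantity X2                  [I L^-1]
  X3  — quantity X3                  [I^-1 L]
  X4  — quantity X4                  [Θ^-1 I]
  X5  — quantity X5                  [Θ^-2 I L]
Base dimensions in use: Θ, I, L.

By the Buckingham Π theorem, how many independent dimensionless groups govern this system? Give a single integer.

3

Write exponents as rows Θ,I,L / cols X1,X2,X3,X4,X5:
  Θ: [ 0  0  0 -1 -2]
  I: [ 1  1 -1  1  1]
  L: [-1 -1  1  0  1]
Echelon form has 2 nonzero rows (pivots: X1,X4)
n=5, r=2 ⇒ 3 dimensionless groups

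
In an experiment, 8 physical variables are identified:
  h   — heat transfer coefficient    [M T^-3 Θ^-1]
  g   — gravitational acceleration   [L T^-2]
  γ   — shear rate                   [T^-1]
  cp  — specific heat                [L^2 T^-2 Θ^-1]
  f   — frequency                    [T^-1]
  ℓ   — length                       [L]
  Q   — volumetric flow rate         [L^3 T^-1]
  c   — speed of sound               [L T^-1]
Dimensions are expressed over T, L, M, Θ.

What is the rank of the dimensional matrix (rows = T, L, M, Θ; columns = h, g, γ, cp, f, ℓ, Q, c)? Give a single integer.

Write exponents as rows T,L,M,Θ / cols h,g,γ,cp,f,ℓ,Q,c:
  T: [-3 -2 -1 -2 -1  0 -1 -1]
  L: [ 0  1  0  2  0  1  3  1]
  M: [ 1  0  0  0  0  0  0  0]
  Θ: [-1  0  0 -1  0  0  0  0]
Row reduction gives pivot columns h,g,γ,cp; rank = 4

4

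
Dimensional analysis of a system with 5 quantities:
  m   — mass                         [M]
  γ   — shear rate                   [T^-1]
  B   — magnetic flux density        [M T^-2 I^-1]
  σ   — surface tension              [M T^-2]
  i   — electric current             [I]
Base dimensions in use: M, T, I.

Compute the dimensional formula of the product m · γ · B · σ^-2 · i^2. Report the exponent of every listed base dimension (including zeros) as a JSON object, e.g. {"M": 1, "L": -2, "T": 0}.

Dimensional matrix (M×T×I by m×γ×B×σ×i):
  M: [ 1  0  1  1  0]
  T: [ 0 -1 -2 -2  0]
  I: [ 0  0 -1  0  1]
  [M]: (1)·1+(1)·0+(1)·1+(-2)·1+(2)·0 = 0
  [T]: (1)·0+(1)·-1+(1)·-2+(-2)·-2+(2)·0 = 1
  [I]: (1)·0+(1)·0+(1)·-1+(-2)·0+(2)·1 = 1
⇒ T I

{"M": 0, "T": 1, "I": 1}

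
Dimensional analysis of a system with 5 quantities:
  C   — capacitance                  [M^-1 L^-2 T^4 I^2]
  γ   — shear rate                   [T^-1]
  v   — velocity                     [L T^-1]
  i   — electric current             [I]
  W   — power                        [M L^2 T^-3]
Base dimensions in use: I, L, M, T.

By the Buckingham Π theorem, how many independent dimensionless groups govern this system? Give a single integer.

1

Exponent matrix [I,L,M,T] × [C,γ,v,i,W]:
  I: [ 2  0  0  1  0]
  L: [-2  0  1  0  2]
  M: [-1  0  0  0  1]
  T: [ 4 -1 -1  0 -3]
Echelon form has 4 nonzero rows (pivots: C,γ,v,i)
5 vars − rank 4 = 1 Π group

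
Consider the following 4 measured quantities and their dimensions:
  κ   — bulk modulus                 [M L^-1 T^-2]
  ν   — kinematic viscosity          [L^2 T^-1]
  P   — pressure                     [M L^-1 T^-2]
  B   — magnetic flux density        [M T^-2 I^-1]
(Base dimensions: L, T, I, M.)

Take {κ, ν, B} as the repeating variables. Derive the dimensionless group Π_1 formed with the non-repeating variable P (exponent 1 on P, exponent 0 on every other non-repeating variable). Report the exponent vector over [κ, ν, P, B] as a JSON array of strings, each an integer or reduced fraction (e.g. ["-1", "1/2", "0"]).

Dimensional matrix (L×T×I×M by κ×ν×P×B):
  L: [-1  2 -1  0]
  T: [-2 -1 -2 -2]
  I: [ 0  0  0 -1]
  M: [ 1  0  1  1]
RREF → pivots at {κ,ν,B} ⇒ r = 3
Pivot set = {κ,ν,B}, free = {P}
RREF:
  r0: [   1    0    1    0]
  r1: [   0    1    0    0]
  r2: [   0    0    0    1]
  r3: [   0    0    0    0]
Fix exponent of P at 1; solve each RREF row for its pivot's exponent:
  r0: exp(κ) + (1)·1 = 0 ⇒ exp(κ) = -1
  r1: exp(ν) + (0)·1 = 0 ⇒ exp(ν) = 0
  r2: exp(B) + (0)·1 = 0 ⇒ exp(B) = 0
Π_1 = κ^-1 · P

["-1", "0", "1", "0"]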